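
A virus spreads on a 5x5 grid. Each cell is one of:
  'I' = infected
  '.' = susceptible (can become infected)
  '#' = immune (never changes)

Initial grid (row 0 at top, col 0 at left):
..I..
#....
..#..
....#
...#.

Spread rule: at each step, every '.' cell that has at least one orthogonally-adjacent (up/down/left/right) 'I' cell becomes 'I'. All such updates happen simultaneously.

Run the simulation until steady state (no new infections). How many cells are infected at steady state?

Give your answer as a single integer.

Answer: 20

Derivation:
Step 0 (initial): 1 infected
Step 1: +3 new -> 4 infected
Step 2: +4 new -> 8 infected
Step 3: +3 new -> 11 infected
Step 4: +4 new -> 15 infected
Step 5: +3 new -> 18 infected
Step 6: +2 new -> 20 infected
Step 7: +0 new -> 20 infected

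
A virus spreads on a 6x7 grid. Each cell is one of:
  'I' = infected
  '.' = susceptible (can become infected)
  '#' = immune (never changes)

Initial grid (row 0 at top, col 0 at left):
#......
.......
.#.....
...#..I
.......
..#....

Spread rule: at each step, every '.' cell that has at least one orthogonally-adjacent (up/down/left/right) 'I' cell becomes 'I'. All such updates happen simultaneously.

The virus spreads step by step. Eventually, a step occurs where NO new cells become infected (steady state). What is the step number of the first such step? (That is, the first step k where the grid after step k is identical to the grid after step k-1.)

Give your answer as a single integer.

Answer: 10

Derivation:
Step 0 (initial): 1 infected
Step 1: +3 new -> 4 infected
Step 2: +5 new -> 9 infected
Step 3: +5 new -> 14 infected
Step 4: +5 new -> 19 infected
Step 5: +5 new -> 24 infected
Step 6: +4 new -> 28 infected
Step 7: +5 new -> 33 infected
Step 8: +4 new -> 37 infected
Step 9: +1 new -> 38 infected
Step 10: +0 new -> 38 infected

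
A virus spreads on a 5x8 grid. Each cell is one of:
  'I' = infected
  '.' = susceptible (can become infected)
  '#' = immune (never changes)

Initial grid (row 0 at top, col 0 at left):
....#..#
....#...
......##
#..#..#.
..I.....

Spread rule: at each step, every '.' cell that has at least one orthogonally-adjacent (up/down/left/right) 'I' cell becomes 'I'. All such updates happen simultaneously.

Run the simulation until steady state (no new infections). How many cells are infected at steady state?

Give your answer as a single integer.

Step 0 (initial): 1 infected
Step 1: +3 new -> 4 infected
Step 2: +4 new -> 8 infected
Step 3: +5 new -> 13 infected
Step 4: +7 new -> 20 infected
Step 5: +5 new -> 25 infected
Step 6: +3 new -> 28 infected
Step 7: +2 new -> 30 infected
Step 8: +2 new -> 32 infected
Step 9: +0 new -> 32 infected

Answer: 32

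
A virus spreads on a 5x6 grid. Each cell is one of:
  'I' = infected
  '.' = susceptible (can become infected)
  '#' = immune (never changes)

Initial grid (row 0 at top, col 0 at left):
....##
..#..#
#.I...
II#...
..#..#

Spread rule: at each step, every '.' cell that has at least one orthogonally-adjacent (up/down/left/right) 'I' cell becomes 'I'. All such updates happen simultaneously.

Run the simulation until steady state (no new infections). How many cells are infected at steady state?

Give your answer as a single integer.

Step 0 (initial): 3 infected
Step 1: +4 new -> 7 infected
Step 2: +4 new -> 11 infected
Step 3: +7 new -> 18 infected
Step 4: +4 new -> 22 infected
Step 5: +0 new -> 22 infected

Answer: 22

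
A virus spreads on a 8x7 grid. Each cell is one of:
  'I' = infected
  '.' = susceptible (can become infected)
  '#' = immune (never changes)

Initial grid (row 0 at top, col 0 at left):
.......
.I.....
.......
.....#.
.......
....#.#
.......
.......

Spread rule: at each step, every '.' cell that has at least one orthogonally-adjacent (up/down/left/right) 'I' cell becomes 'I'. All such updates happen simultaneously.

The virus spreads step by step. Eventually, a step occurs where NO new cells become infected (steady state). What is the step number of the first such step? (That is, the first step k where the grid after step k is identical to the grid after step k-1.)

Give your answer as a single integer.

Step 0 (initial): 1 infected
Step 1: +4 new -> 5 infected
Step 2: +6 new -> 11 infected
Step 3: +6 new -> 17 infected
Step 4: +7 new -> 24 infected
Step 5: +8 new -> 32 infected
Step 6: +7 new -> 39 infected
Step 7: +5 new -> 44 infected
Step 8: +4 new -> 48 infected
Step 9: +2 new -> 50 infected
Step 10: +2 new -> 52 infected
Step 11: +1 new -> 53 infected
Step 12: +0 new -> 53 infected

Answer: 12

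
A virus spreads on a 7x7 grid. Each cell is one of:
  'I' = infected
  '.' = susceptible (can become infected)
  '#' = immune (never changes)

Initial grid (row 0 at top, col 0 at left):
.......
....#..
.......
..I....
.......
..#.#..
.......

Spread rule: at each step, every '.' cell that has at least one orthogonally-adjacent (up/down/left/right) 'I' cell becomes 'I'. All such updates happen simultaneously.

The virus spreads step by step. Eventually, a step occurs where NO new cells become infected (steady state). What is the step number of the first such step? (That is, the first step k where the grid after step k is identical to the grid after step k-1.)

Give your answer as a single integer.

Answer: 8

Derivation:
Step 0 (initial): 1 infected
Step 1: +4 new -> 5 infected
Step 2: +7 new -> 12 infected
Step 3: +10 new -> 22 infected
Step 4: +9 new -> 31 infected
Step 5: +9 new -> 40 infected
Step 6: +4 new -> 44 infected
Step 7: +2 new -> 46 infected
Step 8: +0 new -> 46 infected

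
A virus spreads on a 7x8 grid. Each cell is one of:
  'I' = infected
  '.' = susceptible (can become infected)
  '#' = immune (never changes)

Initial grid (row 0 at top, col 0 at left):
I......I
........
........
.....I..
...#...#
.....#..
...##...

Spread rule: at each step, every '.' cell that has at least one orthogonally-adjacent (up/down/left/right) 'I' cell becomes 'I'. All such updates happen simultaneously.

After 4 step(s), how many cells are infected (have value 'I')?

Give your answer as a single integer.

Step 0 (initial): 3 infected
Step 1: +8 new -> 11 infected
Step 2: +13 new -> 24 infected
Step 3: +10 new -> 34 infected
Step 4: +8 new -> 42 infected

Answer: 42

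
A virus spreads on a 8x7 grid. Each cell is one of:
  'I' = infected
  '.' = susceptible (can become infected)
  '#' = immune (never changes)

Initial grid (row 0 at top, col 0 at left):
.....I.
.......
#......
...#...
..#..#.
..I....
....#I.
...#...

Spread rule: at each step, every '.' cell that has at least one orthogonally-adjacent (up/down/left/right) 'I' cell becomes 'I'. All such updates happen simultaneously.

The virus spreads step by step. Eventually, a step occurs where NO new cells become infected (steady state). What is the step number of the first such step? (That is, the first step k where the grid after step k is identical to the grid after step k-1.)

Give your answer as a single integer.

Answer: 7

Derivation:
Step 0 (initial): 3 infected
Step 1: +9 new -> 12 infected
Step 2: +14 new -> 26 infected
Step 3: +11 new -> 37 infected
Step 4: +9 new -> 46 infected
Step 5: +3 new -> 49 infected
Step 6: +1 new -> 50 infected
Step 7: +0 new -> 50 infected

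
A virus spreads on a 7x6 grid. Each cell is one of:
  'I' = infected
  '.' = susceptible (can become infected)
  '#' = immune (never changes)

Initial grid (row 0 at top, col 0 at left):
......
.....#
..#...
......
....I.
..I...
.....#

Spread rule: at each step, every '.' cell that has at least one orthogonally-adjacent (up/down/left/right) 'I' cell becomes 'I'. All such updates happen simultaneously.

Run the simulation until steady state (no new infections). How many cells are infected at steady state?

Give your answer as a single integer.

Step 0 (initial): 2 infected
Step 1: +8 new -> 10 infected
Step 2: +10 new -> 20 infected
Step 3: +6 new -> 26 infected
Step 4: +4 new -> 30 infected
Step 5: +5 new -> 35 infected
Step 6: +3 new -> 38 infected
Step 7: +1 new -> 39 infected
Step 8: +0 new -> 39 infected

Answer: 39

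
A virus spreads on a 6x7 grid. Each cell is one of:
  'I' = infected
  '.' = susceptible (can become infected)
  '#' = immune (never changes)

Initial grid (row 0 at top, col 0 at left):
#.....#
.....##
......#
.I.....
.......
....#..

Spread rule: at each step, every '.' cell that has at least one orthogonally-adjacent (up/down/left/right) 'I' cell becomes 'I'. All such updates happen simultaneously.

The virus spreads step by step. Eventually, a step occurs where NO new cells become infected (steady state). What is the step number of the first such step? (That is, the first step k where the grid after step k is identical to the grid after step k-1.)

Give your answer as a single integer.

Step 0 (initial): 1 infected
Step 1: +4 new -> 5 infected
Step 2: +7 new -> 12 infected
Step 3: +8 new -> 20 infected
Step 4: +6 new -> 26 infected
Step 5: +5 new -> 31 infected
Step 6: +3 new -> 34 infected
Step 7: +2 new -> 36 infected
Step 8: +0 new -> 36 infected

Answer: 8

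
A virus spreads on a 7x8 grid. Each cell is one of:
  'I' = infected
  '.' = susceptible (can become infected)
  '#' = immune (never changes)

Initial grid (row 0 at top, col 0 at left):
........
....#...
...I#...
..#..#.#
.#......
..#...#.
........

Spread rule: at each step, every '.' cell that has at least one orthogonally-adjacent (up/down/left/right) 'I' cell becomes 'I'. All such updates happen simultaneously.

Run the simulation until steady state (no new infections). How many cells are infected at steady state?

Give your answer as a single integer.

Step 0 (initial): 1 infected
Step 1: +3 new -> 4 infected
Step 2: +5 new -> 9 infected
Step 3: +8 new -> 17 infected
Step 4: +7 new -> 24 infected
Step 5: +8 new -> 32 infected
Step 6: +8 new -> 40 infected
Step 7: +6 new -> 46 infected
Step 8: +2 new -> 48 infected
Step 9: +0 new -> 48 infected

Answer: 48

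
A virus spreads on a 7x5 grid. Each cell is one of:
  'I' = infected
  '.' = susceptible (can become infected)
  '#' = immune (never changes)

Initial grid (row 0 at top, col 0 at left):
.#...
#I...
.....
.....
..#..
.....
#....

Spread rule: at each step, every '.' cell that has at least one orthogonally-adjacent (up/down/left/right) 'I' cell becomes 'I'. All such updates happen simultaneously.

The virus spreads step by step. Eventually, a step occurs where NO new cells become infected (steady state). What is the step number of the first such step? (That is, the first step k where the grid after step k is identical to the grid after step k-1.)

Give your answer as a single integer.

Answer: 9

Derivation:
Step 0 (initial): 1 infected
Step 1: +2 new -> 3 infected
Step 2: +5 new -> 8 infected
Step 3: +6 new -> 14 infected
Step 4: +5 new -> 19 infected
Step 5: +5 new -> 24 infected
Step 6: +3 new -> 27 infected
Step 7: +2 new -> 29 infected
Step 8: +1 new -> 30 infected
Step 9: +0 new -> 30 infected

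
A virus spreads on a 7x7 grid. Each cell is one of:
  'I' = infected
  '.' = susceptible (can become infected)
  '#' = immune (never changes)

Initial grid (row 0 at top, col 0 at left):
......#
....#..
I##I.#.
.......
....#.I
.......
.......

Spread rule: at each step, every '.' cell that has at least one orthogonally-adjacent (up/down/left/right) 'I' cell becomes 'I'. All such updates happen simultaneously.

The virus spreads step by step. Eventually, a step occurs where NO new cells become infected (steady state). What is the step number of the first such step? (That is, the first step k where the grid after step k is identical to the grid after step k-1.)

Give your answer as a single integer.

Step 0 (initial): 3 infected
Step 1: +8 new -> 11 infected
Step 2: +13 new -> 24 infected
Step 3: +10 new -> 34 infected
Step 4: +7 new -> 41 infected
Step 5: +2 new -> 43 infected
Step 6: +0 new -> 43 infected

Answer: 6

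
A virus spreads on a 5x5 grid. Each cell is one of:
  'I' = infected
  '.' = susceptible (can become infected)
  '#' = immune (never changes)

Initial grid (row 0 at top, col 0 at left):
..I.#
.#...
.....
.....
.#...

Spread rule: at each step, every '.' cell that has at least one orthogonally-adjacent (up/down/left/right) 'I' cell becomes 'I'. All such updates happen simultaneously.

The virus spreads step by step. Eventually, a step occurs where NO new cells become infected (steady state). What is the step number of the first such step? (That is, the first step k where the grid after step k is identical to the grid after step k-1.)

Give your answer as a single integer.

Step 0 (initial): 1 infected
Step 1: +3 new -> 4 infected
Step 2: +3 new -> 7 infected
Step 3: +5 new -> 12 infected
Step 4: +5 new -> 17 infected
Step 5: +3 new -> 20 infected
Step 6: +2 new -> 22 infected
Step 7: +0 new -> 22 infected

Answer: 7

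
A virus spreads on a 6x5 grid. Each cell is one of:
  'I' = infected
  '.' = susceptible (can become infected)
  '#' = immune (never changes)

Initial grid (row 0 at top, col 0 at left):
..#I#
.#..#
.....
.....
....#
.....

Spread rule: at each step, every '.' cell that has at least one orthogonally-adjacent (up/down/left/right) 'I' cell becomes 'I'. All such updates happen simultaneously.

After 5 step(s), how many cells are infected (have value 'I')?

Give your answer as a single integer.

Answer: 15

Derivation:
Step 0 (initial): 1 infected
Step 1: +1 new -> 2 infected
Step 2: +2 new -> 4 infected
Step 3: +3 new -> 7 infected
Step 4: +4 new -> 11 infected
Step 5: +4 new -> 15 infected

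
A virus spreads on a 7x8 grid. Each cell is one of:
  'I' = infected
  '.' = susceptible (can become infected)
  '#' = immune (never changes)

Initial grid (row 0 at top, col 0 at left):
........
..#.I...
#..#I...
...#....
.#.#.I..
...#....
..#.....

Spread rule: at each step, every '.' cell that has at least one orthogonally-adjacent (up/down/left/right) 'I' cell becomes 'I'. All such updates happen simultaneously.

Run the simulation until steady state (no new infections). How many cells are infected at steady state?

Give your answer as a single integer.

Step 0 (initial): 3 infected
Step 1: +9 new -> 12 infected
Step 2: +9 new -> 21 infected
Step 3: +8 new -> 29 infected
Step 4: +4 new -> 33 infected
Step 5: +2 new -> 35 infected
Step 6: +2 new -> 37 infected
Step 7: +2 new -> 39 infected
Step 8: +2 new -> 41 infected
Step 9: +2 new -> 43 infected
Step 10: +2 new -> 45 infected
Step 11: +2 new -> 47 infected
Step 12: +1 new -> 48 infected
Step 13: +0 new -> 48 infected

Answer: 48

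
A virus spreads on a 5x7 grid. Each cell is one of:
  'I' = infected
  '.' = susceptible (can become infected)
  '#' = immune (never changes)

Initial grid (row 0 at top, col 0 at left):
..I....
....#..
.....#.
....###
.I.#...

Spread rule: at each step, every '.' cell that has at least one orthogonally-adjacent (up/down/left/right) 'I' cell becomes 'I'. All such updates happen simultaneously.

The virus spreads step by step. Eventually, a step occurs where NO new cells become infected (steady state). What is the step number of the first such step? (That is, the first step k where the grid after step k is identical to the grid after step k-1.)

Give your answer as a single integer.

Step 0 (initial): 2 infected
Step 1: +6 new -> 8 infected
Step 2: +8 new -> 16 infected
Step 3: +5 new -> 21 infected
Step 4: +3 new -> 24 infected
Step 5: +1 new -> 25 infected
Step 6: +1 new -> 26 infected
Step 7: +0 new -> 26 infected

Answer: 7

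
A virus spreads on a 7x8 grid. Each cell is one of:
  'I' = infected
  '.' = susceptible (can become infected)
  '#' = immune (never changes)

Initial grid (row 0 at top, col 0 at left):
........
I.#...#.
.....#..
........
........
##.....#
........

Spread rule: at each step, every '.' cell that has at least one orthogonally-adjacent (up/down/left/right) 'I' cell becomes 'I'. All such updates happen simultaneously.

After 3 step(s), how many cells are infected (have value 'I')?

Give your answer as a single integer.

Answer: 11

Derivation:
Step 0 (initial): 1 infected
Step 1: +3 new -> 4 infected
Step 2: +3 new -> 7 infected
Step 3: +4 new -> 11 infected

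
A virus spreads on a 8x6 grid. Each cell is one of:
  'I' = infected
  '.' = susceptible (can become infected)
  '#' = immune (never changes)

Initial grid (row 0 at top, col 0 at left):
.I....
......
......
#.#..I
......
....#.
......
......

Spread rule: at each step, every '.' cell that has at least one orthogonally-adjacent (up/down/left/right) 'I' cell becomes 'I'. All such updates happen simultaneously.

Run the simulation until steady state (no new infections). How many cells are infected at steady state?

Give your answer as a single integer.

Answer: 45

Derivation:
Step 0 (initial): 2 infected
Step 1: +6 new -> 8 infected
Step 2: +9 new -> 17 infected
Step 3: +10 new -> 27 infected
Step 4: +5 new -> 32 infected
Step 5: +5 new -> 37 infected
Step 6: +4 new -> 41 infected
Step 7: +3 new -> 44 infected
Step 8: +1 new -> 45 infected
Step 9: +0 new -> 45 infected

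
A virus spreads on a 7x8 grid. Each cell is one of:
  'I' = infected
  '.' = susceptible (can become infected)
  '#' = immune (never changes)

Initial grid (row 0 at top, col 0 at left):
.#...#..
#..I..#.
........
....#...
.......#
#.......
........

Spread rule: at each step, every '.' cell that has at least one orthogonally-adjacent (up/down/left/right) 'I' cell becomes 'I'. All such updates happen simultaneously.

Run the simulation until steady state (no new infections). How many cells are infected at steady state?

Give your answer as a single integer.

Answer: 48

Derivation:
Step 0 (initial): 1 infected
Step 1: +4 new -> 5 infected
Step 2: +7 new -> 12 infected
Step 3: +4 new -> 16 infected
Step 4: +7 new -> 23 infected
Step 5: +8 new -> 31 infected
Step 6: +8 new -> 39 infected
Step 7: +4 new -> 43 infected
Step 8: +4 new -> 47 infected
Step 9: +1 new -> 48 infected
Step 10: +0 new -> 48 infected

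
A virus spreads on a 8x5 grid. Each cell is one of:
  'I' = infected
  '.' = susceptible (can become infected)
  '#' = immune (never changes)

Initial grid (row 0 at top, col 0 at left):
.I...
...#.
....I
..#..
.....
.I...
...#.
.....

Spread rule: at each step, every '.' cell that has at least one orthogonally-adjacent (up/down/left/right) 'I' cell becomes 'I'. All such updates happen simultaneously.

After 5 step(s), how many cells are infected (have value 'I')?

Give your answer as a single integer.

Step 0 (initial): 3 infected
Step 1: +10 new -> 13 infected
Step 2: +15 new -> 28 infected
Step 3: +6 new -> 34 infected
Step 4: +2 new -> 36 infected
Step 5: +1 new -> 37 infected

Answer: 37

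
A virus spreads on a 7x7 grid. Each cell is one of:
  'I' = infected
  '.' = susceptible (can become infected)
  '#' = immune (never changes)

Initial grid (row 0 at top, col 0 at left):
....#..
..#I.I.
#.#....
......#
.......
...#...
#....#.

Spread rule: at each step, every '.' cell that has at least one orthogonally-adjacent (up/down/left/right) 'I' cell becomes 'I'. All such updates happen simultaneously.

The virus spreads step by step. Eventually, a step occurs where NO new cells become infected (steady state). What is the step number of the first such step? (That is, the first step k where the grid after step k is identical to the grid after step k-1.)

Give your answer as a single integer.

Answer: 8

Derivation:
Step 0 (initial): 2 infected
Step 1: +6 new -> 8 infected
Step 2: +6 new -> 14 infected
Step 3: +5 new -> 19 infected
Step 4: +7 new -> 26 infected
Step 5: +7 new -> 33 infected
Step 6: +5 new -> 38 infected
Step 7: +3 new -> 41 infected
Step 8: +0 new -> 41 infected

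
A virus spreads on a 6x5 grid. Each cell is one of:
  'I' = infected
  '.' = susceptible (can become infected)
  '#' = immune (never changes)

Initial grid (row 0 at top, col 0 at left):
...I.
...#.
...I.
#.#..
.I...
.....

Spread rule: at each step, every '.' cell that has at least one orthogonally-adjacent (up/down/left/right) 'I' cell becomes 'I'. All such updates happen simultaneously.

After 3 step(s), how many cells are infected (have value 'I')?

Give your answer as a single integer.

Step 0 (initial): 3 infected
Step 1: +9 new -> 12 infected
Step 2: +8 new -> 20 infected
Step 3: +5 new -> 25 infected

Answer: 25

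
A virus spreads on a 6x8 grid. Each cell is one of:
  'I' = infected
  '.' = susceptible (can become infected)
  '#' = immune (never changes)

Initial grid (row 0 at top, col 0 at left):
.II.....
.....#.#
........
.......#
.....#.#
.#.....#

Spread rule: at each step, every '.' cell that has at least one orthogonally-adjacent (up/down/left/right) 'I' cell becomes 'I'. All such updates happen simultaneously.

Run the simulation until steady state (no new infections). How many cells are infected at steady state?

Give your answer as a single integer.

Answer: 41

Derivation:
Step 0 (initial): 2 infected
Step 1: +4 new -> 6 infected
Step 2: +5 new -> 11 infected
Step 3: +6 new -> 17 infected
Step 4: +6 new -> 23 infected
Step 5: +7 new -> 30 infected
Step 6: +5 new -> 35 infected
Step 7: +3 new -> 38 infected
Step 8: +2 new -> 40 infected
Step 9: +1 new -> 41 infected
Step 10: +0 new -> 41 infected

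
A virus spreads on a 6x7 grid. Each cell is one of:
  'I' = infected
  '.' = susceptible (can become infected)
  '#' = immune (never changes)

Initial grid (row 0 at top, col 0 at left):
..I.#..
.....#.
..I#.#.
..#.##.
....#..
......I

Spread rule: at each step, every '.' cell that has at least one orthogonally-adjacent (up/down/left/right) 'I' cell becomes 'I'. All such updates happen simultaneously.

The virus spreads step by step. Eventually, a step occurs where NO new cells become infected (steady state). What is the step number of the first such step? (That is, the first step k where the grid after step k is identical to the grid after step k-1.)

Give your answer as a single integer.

Answer: 7

Derivation:
Step 0 (initial): 3 infected
Step 1: +6 new -> 9 infected
Step 2: +8 new -> 17 infected
Step 3: +6 new -> 23 infected
Step 4: +7 new -> 30 infected
Step 5: +3 new -> 33 infected
Step 6: +1 new -> 34 infected
Step 7: +0 new -> 34 infected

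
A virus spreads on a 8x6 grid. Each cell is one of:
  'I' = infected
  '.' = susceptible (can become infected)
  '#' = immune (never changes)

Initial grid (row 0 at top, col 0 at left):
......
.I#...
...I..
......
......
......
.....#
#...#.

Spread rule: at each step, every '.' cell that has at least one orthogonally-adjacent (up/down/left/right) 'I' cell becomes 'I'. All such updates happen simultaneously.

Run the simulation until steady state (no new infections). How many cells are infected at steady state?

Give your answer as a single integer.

Step 0 (initial): 2 infected
Step 1: +7 new -> 9 infected
Step 2: +10 new -> 19 infected
Step 3: +8 new -> 27 infected
Step 4: +7 new -> 34 infected
Step 5: +6 new -> 40 infected
Step 6: +3 new -> 43 infected
Step 7: +0 new -> 43 infected

Answer: 43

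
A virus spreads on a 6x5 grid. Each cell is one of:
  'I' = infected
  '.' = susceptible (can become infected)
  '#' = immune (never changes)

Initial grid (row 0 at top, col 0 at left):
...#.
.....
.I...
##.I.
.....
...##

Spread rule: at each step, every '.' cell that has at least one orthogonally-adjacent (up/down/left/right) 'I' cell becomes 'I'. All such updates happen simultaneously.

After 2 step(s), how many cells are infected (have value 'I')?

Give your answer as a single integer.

Step 0 (initial): 2 infected
Step 1: +7 new -> 9 infected
Step 2: +7 new -> 16 infected

Answer: 16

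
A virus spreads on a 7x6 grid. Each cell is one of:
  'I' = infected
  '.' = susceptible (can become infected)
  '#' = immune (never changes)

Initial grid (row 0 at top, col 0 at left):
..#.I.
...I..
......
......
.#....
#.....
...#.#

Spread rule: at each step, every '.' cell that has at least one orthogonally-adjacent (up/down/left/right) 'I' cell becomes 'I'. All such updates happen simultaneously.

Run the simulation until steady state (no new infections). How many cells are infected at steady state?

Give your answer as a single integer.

Answer: 37

Derivation:
Step 0 (initial): 2 infected
Step 1: +5 new -> 7 infected
Step 2: +5 new -> 12 infected
Step 3: +7 new -> 19 infected
Step 4: +7 new -> 26 infected
Step 5: +4 new -> 30 infected
Step 6: +5 new -> 35 infected
Step 7: +1 new -> 36 infected
Step 8: +1 new -> 37 infected
Step 9: +0 new -> 37 infected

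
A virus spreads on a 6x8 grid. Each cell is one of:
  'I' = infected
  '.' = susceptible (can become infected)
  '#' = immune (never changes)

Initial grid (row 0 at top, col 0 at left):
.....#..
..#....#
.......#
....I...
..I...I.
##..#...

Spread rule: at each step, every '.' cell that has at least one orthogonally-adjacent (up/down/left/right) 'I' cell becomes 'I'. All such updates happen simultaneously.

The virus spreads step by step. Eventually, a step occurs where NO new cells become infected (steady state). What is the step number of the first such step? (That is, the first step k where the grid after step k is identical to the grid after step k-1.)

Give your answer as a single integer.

Answer: 7

Derivation:
Step 0 (initial): 3 infected
Step 1: +12 new -> 15 infected
Step 2: +11 new -> 26 infected
Step 3: +6 new -> 32 infected
Step 4: +4 new -> 36 infected
Step 5: +4 new -> 40 infected
Step 6: +1 new -> 41 infected
Step 7: +0 new -> 41 infected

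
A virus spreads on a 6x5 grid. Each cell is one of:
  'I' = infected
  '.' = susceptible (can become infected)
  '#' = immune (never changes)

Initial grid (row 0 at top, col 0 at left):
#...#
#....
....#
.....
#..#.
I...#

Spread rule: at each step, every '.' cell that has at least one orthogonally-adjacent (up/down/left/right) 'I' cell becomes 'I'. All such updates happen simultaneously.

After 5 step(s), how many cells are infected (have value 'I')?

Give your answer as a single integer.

Answer: 14

Derivation:
Step 0 (initial): 1 infected
Step 1: +1 new -> 2 infected
Step 2: +2 new -> 4 infected
Step 3: +3 new -> 7 infected
Step 4: +3 new -> 10 infected
Step 5: +4 new -> 14 infected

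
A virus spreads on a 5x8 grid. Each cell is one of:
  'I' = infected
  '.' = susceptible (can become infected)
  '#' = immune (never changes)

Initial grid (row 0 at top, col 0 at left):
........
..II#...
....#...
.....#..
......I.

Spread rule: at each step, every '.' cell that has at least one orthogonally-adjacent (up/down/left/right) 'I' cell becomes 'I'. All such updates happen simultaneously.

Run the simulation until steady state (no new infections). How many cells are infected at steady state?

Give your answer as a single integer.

Step 0 (initial): 3 infected
Step 1: +8 new -> 11 infected
Step 2: +9 new -> 20 infected
Step 3: +10 new -> 30 infected
Step 4: +5 new -> 35 infected
Step 5: +2 new -> 37 infected
Step 6: +0 new -> 37 infected

Answer: 37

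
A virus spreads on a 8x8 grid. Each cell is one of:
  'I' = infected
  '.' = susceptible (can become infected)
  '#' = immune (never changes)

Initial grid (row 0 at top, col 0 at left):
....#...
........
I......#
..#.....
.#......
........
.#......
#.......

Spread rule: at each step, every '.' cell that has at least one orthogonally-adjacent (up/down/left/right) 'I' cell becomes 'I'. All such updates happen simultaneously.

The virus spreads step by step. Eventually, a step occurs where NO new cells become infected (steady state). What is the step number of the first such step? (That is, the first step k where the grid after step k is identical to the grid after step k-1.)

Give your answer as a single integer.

Answer: 13

Derivation:
Step 0 (initial): 1 infected
Step 1: +3 new -> 4 infected
Step 2: +5 new -> 9 infected
Step 3: +4 new -> 13 infected
Step 4: +6 new -> 19 infected
Step 5: +6 new -> 25 infected
Step 6: +7 new -> 32 infected
Step 7: +7 new -> 39 infected
Step 8: +8 new -> 47 infected
Step 9: +5 new -> 52 infected
Step 10: +3 new -> 55 infected
Step 11: +2 new -> 57 infected
Step 12: +1 new -> 58 infected
Step 13: +0 new -> 58 infected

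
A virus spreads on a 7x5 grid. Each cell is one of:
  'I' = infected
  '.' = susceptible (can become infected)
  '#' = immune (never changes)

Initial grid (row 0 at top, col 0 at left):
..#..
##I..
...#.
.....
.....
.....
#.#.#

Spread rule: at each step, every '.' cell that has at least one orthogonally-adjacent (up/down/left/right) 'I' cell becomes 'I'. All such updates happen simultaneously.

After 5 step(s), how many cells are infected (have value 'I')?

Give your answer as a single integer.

Step 0 (initial): 1 infected
Step 1: +2 new -> 3 infected
Step 2: +4 new -> 7 infected
Step 3: +6 new -> 13 infected
Step 4: +5 new -> 18 infected
Step 5: +4 new -> 22 infected

Answer: 22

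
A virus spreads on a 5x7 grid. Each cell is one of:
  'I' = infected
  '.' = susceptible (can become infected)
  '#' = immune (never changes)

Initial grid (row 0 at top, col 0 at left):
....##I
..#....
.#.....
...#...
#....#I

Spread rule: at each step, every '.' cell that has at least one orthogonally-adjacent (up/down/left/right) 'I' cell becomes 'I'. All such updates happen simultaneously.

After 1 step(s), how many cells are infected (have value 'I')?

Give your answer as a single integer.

Step 0 (initial): 2 infected
Step 1: +2 new -> 4 infected

Answer: 4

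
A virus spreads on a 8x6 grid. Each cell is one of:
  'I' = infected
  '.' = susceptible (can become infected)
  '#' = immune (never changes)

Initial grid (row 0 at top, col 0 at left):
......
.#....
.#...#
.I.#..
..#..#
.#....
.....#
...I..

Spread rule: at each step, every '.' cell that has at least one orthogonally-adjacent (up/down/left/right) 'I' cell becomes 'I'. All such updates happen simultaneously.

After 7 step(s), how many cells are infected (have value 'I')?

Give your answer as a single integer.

Answer: 40

Derivation:
Step 0 (initial): 2 infected
Step 1: +6 new -> 8 infected
Step 2: +8 new -> 16 infected
Step 3: +9 new -> 25 infected
Step 4: +7 new -> 32 infected
Step 5: +4 new -> 36 infected
Step 6: +3 new -> 39 infected
Step 7: +1 new -> 40 infected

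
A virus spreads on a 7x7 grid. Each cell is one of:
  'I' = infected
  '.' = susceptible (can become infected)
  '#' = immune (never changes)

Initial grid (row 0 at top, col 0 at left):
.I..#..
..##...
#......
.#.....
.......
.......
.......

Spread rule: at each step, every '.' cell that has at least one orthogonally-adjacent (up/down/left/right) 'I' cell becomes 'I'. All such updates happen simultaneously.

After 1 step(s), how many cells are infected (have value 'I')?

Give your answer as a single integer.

Answer: 4

Derivation:
Step 0 (initial): 1 infected
Step 1: +3 new -> 4 infected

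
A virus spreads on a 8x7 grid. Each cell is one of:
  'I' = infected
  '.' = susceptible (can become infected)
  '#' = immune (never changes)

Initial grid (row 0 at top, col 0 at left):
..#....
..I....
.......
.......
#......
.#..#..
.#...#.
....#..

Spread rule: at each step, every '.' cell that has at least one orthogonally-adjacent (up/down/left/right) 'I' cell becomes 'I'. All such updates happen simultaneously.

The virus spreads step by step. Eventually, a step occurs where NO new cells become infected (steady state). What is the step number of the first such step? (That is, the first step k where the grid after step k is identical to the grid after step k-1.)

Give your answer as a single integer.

Answer: 12

Derivation:
Step 0 (initial): 1 infected
Step 1: +3 new -> 4 infected
Step 2: +7 new -> 11 infected
Step 3: +8 new -> 19 infected
Step 4: +8 new -> 27 infected
Step 5: +6 new -> 33 infected
Step 6: +4 new -> 37 infected
Step 7: +5 new -> 42 infected
Step 8: +2 new -> 44 infected
Step 9: +2 new -> 46 infected
Step 10: +2 new -> 48 infected
Step 11: +1 new -> 49 infected
Step 12: +0 new -> 49 infected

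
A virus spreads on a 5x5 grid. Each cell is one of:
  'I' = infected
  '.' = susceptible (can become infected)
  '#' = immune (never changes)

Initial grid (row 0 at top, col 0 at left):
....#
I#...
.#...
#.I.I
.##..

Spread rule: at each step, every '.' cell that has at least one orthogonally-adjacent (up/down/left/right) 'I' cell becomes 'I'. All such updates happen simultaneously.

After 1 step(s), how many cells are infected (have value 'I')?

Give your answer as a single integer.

Answer: 10

Derivation:
Step 0 (initial): 3 infected
Step 1: +7 new -> 10 infected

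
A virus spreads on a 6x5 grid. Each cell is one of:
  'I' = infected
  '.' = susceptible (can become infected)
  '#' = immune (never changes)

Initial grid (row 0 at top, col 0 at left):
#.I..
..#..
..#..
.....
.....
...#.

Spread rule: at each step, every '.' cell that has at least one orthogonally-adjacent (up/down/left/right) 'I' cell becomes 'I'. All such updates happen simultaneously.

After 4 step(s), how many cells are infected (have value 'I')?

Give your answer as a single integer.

Step 0 (initial): 1 infected
Step 1: +2 new -> 3 infected
Step 2: +3 new -> 6 infected
Step 3: +4 new -> 10 infected
Step 4: +4 new -> 14 infected

Answer: 14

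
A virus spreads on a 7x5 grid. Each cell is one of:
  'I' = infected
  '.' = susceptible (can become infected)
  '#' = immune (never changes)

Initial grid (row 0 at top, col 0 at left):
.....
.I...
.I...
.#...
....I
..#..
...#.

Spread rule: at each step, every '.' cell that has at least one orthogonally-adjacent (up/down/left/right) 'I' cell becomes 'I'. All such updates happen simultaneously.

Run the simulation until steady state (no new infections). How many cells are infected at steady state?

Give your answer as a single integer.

Step 0 (initial): 3 infected
Step 1: +8 new -> 11 infected
Step 2: +11 new -> 22 infected
Step 3: +4 new -> 26 infected
Step 4: +3 new -> 29 infected
Step 5: +2 new -> 31 infected
Step 6: +1 new -> 32 infected
Step 7: +0 new -> 32 infected

Answer: 32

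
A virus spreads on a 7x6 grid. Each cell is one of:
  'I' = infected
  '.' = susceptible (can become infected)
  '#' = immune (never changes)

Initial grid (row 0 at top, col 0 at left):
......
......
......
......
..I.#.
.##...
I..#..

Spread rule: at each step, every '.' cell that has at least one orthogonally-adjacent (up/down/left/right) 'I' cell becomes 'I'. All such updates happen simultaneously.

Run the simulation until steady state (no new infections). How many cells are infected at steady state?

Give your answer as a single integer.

Step 0 (initial): 2 infected
Step 1: +5 new -> 7 infected
Step 2: +6 new -> 13 infected
Step 3: +6 new -> 19 infected
Step 4: +8 new -> 27 infected
Step 5: +7 new -> 34 infected
Step 6: +3 new -> 37 infected
Step 7: +1 new -> 38 infected
Step 8: +0 new -> 38 infected

Answer: 38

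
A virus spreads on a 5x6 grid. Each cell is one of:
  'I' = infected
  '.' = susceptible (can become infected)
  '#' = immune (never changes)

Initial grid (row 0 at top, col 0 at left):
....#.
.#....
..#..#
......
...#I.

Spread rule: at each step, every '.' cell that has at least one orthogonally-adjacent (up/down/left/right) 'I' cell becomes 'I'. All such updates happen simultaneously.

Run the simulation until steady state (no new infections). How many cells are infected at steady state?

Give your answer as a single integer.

Step 0 (initial): 1 infected
Step 1: +2 new -> 3 infected
Step 2: +3 new -> 6 infected
Step 3: +3 new -> 9 infected
Step 4: +4 new -> 13 infected
Step 5: +6 new -> 19 infected
Step 6: +3 new -> 22 infected
Step 7: +2 new -> 24 infected
Step 8: +1 new -> 25 infected
Step 9: +0 new -> 25 infected

Answer: 25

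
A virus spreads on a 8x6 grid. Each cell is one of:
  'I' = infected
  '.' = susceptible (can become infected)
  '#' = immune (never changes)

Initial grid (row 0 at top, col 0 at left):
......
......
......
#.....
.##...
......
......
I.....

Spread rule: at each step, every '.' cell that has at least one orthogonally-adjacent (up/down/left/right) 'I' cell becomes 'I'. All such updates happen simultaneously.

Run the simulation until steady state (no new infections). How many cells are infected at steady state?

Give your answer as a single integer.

Step 0 (initial): 1 infected
Step 1: +2 new -> 3 infected
Step 2: +3 new -> 6 infected
Step 3: +4 new -> 10 infected
Step 4: +3 new -> 13 infected
Step 5: +3 new -> 16 infected
Step 6: +3 new -> 19 infected
Step 7: +3 new -> 22 infected
Step 8: +4 new -> 26 infected
Step 9: +5 new -> 31 infected
Step 10: +5 new -> 36 infected
Step 11: +5 new -> 41 infected
Step 12: +3 new -> 44 infected
Step 13: +1 new -> 45 infected
Step 14: +0 new -> 45 infected

Answer: 45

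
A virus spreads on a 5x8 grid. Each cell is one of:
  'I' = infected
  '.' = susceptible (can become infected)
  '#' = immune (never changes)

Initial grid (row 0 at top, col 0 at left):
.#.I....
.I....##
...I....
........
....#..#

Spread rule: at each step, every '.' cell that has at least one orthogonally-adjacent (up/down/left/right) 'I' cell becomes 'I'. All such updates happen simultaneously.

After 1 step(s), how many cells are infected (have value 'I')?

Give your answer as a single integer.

Answer: 12

Derivation:
Step 0 (initial): 3 infected
Step 1: +9 new -> 12 infected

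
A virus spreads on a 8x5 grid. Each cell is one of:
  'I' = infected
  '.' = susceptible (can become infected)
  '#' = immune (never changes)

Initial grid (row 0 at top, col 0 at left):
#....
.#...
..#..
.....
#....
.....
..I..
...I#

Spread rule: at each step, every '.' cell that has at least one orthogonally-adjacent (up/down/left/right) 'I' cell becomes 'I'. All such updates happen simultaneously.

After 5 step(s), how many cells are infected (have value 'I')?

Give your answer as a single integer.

Answer: 25

Derivation:
Step 0 (initial): 2 infected
Step 1: +4 new -> 6 infected
Step 2: +6 new -> 12 infected
Step 3: +6 new -> 18 infected
Step 4: +3 new -> 21 infected
Step 5: +4 new -> 25 infected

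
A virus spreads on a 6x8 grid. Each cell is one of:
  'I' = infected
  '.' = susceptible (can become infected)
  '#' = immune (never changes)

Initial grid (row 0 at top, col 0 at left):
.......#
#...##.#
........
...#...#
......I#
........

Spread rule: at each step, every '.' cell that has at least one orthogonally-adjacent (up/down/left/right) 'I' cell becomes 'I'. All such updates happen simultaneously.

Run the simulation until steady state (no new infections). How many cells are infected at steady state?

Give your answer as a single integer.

Step 0 (initial): 1 infected
Step 1: +3 new -> 4 infected
Step 2: +5 new -> 9 infected
Step 3: +6 new -> 15 infected
Step 4: +4 new -> 19 infected
Step 5: +5 new -> 24 infected
Step 6: +6 new -> 30 infected
Step 7: +5 new -> 35 infected
Step 8: +3 new -> 38 infected
Step 9: +1 new -> 39 infected
Step 10: +1 new -> 40 infected
Step 11: +0 new -> 40 infected

Answer: 40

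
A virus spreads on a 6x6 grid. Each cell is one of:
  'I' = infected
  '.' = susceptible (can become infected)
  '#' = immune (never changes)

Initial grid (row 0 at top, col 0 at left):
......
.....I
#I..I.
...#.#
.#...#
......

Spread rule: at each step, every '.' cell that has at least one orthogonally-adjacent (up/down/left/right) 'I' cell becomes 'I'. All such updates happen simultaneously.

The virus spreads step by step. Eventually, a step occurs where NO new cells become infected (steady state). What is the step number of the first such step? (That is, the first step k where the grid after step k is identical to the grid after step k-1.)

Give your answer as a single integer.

Answer: 6

Derivation:
Step 0 (initial): 3 infected
Step 1: +8 new -> 11 infected
Step 2: +8 new -> 19 infected
Step 3: +7 new -> 26 infected
Step 4: +4 new -> 30 infected
Step 5: +1 new -> 31 infected
Step 6: +0 new -> 31 infected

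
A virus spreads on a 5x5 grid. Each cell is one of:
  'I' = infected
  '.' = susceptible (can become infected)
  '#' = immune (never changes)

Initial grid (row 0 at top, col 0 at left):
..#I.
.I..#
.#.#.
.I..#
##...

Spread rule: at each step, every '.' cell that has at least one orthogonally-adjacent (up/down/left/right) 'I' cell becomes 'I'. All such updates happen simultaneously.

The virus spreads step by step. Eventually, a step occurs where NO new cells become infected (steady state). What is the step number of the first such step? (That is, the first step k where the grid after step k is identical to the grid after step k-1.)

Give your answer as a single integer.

Answer: 5

Derivation:
Step 0 (initial): 3 infected
Step 1: +7 new -> 10 infected
Step 2: +5 new -> 15 infected
Step 3: +1 new -> 16 infected
Step 4: +1 new -> 17 infected
Step 5: +0 new -> 17 infected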